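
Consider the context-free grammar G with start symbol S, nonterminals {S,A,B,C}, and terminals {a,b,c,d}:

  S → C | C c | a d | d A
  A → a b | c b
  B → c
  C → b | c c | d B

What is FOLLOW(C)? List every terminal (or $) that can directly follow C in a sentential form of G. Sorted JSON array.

FIRST iteration:
iter 1:
  A via A→a b: +{a}
  A via A→c b: +{c}
  B via B→c: +{c}
  C via C→b: +{b}
  C via C→c c: +{c}
  C via C→d B: +{d}
  S via S→C: +{b,c,d}
  S via S→a d: +{a}
  FIRST[S]={a,b,c,d}  FIRST[A]={a,c}  FIRST[B]={c}  FIRST[C]={b,c,d}
iter 2: (stable)
  FIRST[S]={a,b,c,d}  FIRST[A]={a,c}  FIRST[B]={c}  FIRST[C]={b,c,d}

FOLLOW sets:
FOLLOW(S) := {$}
iter 1:
  S→C: FOLLOW(C) ⊇ FOLLOW(S) ⊇ {$}; new: +{$}
  S→C c: FOLLOW(C) ⊇ FIRST(c) = {c}; new: +{c}
  S→d A: FOLLOW(A) ⊇ FOLLOW(S) ⊇ {$}; new: +{$}
  FOLLOW(S)={$}  FOLLOW(A)={$}  FOLLOW(B)={}  FOLLOW(C)={$,c}
iter 2:
  C→d B: FOLLOW(B) ⊇ FOLLOW(C) ⊇ {$,c}; new: +{$,c}
  FOLLOW(S)={$}  FOLLOW(A)={$}  FOLLOW(B)={$,c}  FOLLOW(C)={$,c}
iter 3: (no change)
  FOLLOW(S)={$}  FOLLOW(A)={$}  FOLLOW(B)={$,c}  FOLLOW(C)={$,c}

FOLLOW(C) = ["$", "c"]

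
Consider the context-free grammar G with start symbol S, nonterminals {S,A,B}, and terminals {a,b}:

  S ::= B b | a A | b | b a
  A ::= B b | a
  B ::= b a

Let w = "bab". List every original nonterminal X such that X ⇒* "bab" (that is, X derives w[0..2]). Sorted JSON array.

Convert to CNF:
  S -> B T0 | T0 T1 | T1 A | b
  A -> B T0 | a
  B -> T0 T1
  T0 -> b
  T1 -> a

Fill CYK table bottom-up (cells [i..j] with 0 ≤ i ≤ j ≤ 2 only):
  [0..0]={S,T0}  "b"  orig:{S}
  [1..1]={A,T1}  "a"  orig:{A}
  [2..2]={S,T0}  "b"  orig:{S}
  [0..1]={B,S}  "ba"
  [1..2]=∅  "ab"
  [0..2]={A,S}  "bab"

Original NTs in T[0,2] deriving "bab": ["A", "S"]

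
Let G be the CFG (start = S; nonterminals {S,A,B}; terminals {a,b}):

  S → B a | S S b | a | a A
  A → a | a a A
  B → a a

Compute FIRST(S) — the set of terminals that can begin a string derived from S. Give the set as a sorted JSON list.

Compute FIRST by fixpoint:
pass 1:
  A via A→a: +{a}
  B via B→a a: +{a}
  S via S→B a: +{a}
  FIRST(S)={a}  FIRST(A)={a}  FIRST(B)={a}
pass 2: (no change)
  FIRST(S)={a}  FIRST(A)={a}  FIRST(B)={a}

FIRST(S) = ["a"]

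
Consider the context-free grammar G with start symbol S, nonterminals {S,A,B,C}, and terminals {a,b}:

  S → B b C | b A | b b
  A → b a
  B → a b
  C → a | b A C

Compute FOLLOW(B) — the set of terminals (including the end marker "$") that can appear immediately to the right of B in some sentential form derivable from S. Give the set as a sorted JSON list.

FIRST sets, iterate to fixpoint:
pass 1:
  A via A→b a: +{b}
  B via B→a b: +{a}
  C via C→a: +{a}
  C via C→b A C: +{b}
  S via S→B b C: +{a}
  S via S→b A: +{b}
  FIRST[S]={a,b}  FIRST[A]={b}  FIRST[B]={a}  FIRST[C]={a,b}
pass 2: (no change)
  FIRST[S]={a,b}  FIRST[A]={b}  FIRST[B]={a}  FIRST[C]={a,b}

FOLLOW iteration:
initialize: $ ∈ FOLLOW(S)
round 1:
  C→b A C: FOLLOW(A) ⊇ FIRST(C) = {a,b}; new: +{a,b}
  S→B b C: FOLLOW(B) ⊇ FIRST(b) = {b}; new: +{b}
  S→B b C: FOLLOW(C) ⊇ FOLLOW(S) ⊇ {$}; new: +{$}
  S→b A: FOLLOW(A) ⊇ FOLLOW(S) ⊇ {$}; new: +{$}
  S: {$}  A: {$,a,b}  B: {b}  C: {$}
round 2: done
  S: {$}  A: {$,a,b}  B: {b}  C: {$}

FOLLOW(B) = ["b"]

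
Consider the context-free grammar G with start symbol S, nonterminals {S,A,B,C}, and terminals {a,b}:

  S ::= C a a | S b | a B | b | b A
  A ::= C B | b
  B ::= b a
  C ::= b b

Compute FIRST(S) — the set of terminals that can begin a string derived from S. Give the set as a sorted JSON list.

FIRST sets, iterate to fixpoint:
[1]
  A via A→b: +{b}
  B via B→b a: +{b}
  C via C→b b: +{b}
  S via S→C a a: +{b}
  S via S→a B: +{a}
  FIRST[S]={a,b}  FIRST[A]={b}  FIRST[B]={b}  FIRST[C]={b}
[2] — fixpoint
  FIRST[S]={a,b}  FIRST[A]={b}  FIRST[B]={b}  FIRST[C]={b}

FIRST(S) = ["a", "b"]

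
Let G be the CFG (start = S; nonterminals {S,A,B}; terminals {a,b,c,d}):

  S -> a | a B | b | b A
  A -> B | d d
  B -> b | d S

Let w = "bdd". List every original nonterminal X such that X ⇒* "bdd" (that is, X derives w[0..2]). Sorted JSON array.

Convert to CNF:
  S -> T1 B | T2 A | a | b
  A -> T0 S | T0 T0 | b
  B -> T0 S | b
  T0 -> d
  T1 -> a
  T2 -> b

CYK table (by increasing span) (cells [i..j] with 0 ≤ i ≤ j ≤ 2 only):
  [0..0]={A,B,S,T2}  "b"  orig:{A,B,S}
  [1..1]={T0}  "d"  orig:{}
  [2..2]={T0}  "d"  orig:{}
  [0..1]=∅  "bd"
  [1..2]={A}  "dd"
  [0..2]={S}  "bdd"

Original NTs in T[0,2] deriving "bdd": ["S"]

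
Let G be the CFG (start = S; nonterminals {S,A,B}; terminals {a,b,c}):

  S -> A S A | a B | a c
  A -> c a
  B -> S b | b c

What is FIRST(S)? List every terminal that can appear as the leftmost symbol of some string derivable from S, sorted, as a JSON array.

FIRST iteration:
iter 1:
  A via A→c a: +{c}
  B via B→b c: +{b}
  S via S→A S A: +{c}
  S via S→a B: +{a}
  S: {a,c}  A: {c}  B: {b}
iter 2:
  B via B→S b: +{a,c}
  S: {a,c}  A: {c}  B: {a,b,c}
iter 3: (stable)
  S: {a,c}  A: {c}  B: {a,b,c}

FIRST(S) = ["a", "c"]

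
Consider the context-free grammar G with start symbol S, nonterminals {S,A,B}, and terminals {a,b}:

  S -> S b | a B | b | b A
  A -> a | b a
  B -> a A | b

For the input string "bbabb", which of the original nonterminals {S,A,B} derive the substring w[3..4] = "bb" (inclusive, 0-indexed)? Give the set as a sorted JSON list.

Convert to CNF:
  S -> S T0 | T0 A | T1 B | b
  A -> T0 T1 | a
  B -> T1 A | b
  T0 -> b
  T1 -> a

CYK fill, restricted to cells inside w[3..4]:
  T[3,3] 'b' = {B,S,T0}  orig:{B,S}
  T[4,4] 'b' = {B,S,T0}  orig:{B,S}
  T[3,4] 'bb' = {S}

Original NTs in T[3,4] deriving "bb": ["S"]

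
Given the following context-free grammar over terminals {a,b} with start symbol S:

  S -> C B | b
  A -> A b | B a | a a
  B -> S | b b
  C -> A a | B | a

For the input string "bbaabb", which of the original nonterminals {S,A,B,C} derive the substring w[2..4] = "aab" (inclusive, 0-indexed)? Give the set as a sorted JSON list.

Convert to CNF:
  S -> C B | b
  A -> A T0 | B T1 | T1 T1
  B -> C B | T0 T0 | b
  C -> A T1 | C B | T0 T0 | a | b
  T0 -> b
  T1 -> a

Fill CYK table bottom-up — only the sub-triangle for w[2..4]:
  [2..2]={C,T1}  "a"  orig:{C}
  [3..3]={C,T1}  "a"  orig:{C}
  [4..4]={B,C,S,T0}  "b"  orig:{B,C,S}
  [2..3]={A}  "aa"
  [3..4]={B,C,S}  "ab"
  [2..4]={A,B,C,S}  "aab"

Original NTs in T[2,4] deriving "aab": ["A", "B", "C", "S"]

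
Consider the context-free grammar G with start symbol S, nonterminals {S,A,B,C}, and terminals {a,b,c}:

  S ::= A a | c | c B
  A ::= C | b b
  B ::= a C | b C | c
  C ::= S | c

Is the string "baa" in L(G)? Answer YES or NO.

CNF form of G:
  S -> A T0 | T2 B | c
  A -> A T0 | T1 T1 | T2 B | c
  B -> T0 C | T1 C | c
  C -> A T0 | T2 B | c
  T0 -> a
  T1 -> b
  T2 -> c

CYK table (by increasing span):
  T[0,0] 'b' = {T1}  orig:{}
  T[1,1] 'a' = {T0}  orig:{}
  T[2,2] 'a' = {T0}  orig:{}
  T[0,1] 'ba' = ∅
  T[1,2] 'aa' = ∅
  T[0,2] 'baa' = ∅

S ∉ T[0,2] ⇒ NO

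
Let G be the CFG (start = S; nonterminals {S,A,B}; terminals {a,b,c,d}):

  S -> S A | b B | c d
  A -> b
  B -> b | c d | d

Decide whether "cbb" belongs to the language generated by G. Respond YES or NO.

Convert to CNF:
  S -> S A | T0 T1 | T2 B
  A -> b
  B -> T0 T1 | b | d
  T0 -> c
  T1 -> d
  T2 -> b

CYK fill:
  [0..0]={T0}  "c"  orig:{}
  [1..1]={A,B,T2}  "b"  orig:{A,B}
  [2..2]={A,B,T2}  "b"  orig:{A,B}
  [0..1]=∅  "cb"
  [1..2]={S}  "bb"
  [0..2]=∅  "cbb"

S ∉ T[0,2] ⇒ NO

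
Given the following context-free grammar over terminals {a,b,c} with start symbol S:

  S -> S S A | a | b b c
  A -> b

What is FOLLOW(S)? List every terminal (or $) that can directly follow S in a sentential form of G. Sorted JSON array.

Compute FIRST by fixpoint:
round 1:
  A via A→b: +{b}
  S via S→a: +{a}
  S via S→b b c: +{b}
  FIRST[S]={a,b}  FIRST[A]={b}
round 2: (stable)
  FIRST[S]={a,b}  FIRST[A]={b}

Compute FOLLOW by fixpoint:
seed FOLLOW(S) with $
[1]
  S→S S A: FOLLOW(S) ⊇ FIRST(S) = {a,b}; new: +{a,b}
  S→S S A: FOLLOW(A) ⊇ FOLLOW(S) ⊇ {$,a,b}; new: +{$,a,b}
  FOLLOW(S)={$,a,b}  FOLLOW(A)={$,a,b}
[2] — fixpoint
  FOLLOW(S)={$,a,b}  FOLLOW(A)={$,a,b}

FOLLOW(S) = ["$", "a", "b"]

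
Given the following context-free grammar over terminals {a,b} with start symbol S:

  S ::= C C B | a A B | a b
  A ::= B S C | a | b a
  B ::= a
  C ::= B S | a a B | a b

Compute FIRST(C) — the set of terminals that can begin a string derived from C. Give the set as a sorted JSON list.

Compute FIRST by fixpoint:
iter 1:
  A via A→a: +{a}
  A via A→b a: +{b}
  B via B→a: +{a}
  C via C→B S: +{a}
  S via S→C C B: +{a}
  FIRST[S]={a}  FIRST[A]={a,b}  FIRST[B]={a}  FIRST[C]={a}
iter 2: (stable)
  FIRST[S]={a}  FIRST[A]={a,b}  FIRST[B]={a}  FIRST[C]={a}

FIRST(C) = ["a"]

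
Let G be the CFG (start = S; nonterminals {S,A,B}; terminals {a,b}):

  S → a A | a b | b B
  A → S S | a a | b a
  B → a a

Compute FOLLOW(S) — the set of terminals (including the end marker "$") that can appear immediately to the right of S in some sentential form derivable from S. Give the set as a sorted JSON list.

Compute FIRST by fixpoint:
round 1:
  A via A→a a: +{a}
  A via A→b a: +{b}
  B via B→a a: +{a}
  S via S→a A: +{a}
  S via S→b B: +{b}
  FIRST[S]={a,b}  FIRST[A]={a,b}  FIRST[B]={a}
round 2: (no change)
  FIRST[S]={a,b}  FIRST[A]={a,b}  FIRST[B]={a}

Compute FOLLOW by fixpoint:
seed FOLLOW(S) with $
pass 1:
  A→S S: FOLLOW(S) ⊇ FIRST(S) = {a,b}; new: +{a,b}
  S→a A: FOLLOW(A) ⊇ FOLLOW(S) ⊇ {$,a,b}; new: +{$,a,b}
  S→b B: FOLLOW(B) ⊇ FOLLOW(S) ⊇ {$,a,b}; new: +{$,a,b}
  FOLLOW[S]={$,a,b}  FOLLOW[A]={$,a,b}  FOLLOW[B]={$,a,b}
pass 2: (stable)
  FOLLOW[S]={$,a,b}  FOLLOW[A]={$,a,b}  FOLLOW[B]={$,a,b}

FOLLOW(S) = ["$", "a", "b"]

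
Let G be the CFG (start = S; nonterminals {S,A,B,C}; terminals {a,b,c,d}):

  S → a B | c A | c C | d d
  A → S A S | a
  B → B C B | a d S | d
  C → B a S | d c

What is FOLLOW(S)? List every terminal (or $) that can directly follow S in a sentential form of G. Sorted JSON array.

FIRST iteration:
[1]
  A via A→a: +{a}
  B via B→a d S: +{a}
  B via B→d: +{d}
  C via C→B a S: +{a,d}
  S via S→a B: +{a}
  S via S→c A: +{c}
  S via S→d d: +{d}
  FIRST[S]={a,c,d}  FIRST[A]={a}  FIRST[B]={a,d}  FIRST[C]={a,d}
[2]
  A via A→S A S: +{c,d}
  FIRST[S]={a,c,d}  FIRST[A]={a,c,d}  FIRST[B]={a,d}  FIRST[C]={a,d}
[3] (stable)
  FIRST[S]={a,c,d}  FIRST[A]={a,c,d}  FIRST[B]={a,d}  FIRST[C]={a,d}

Compute FOLLOW by fixpoint:
seed FOLLOW(S) with $
round 1:
  A→S A S: FOLLOW(S) ⊇ FIRST(A) = {a,c,d}; new: +{a,c,d}
  A→S A S: FOLLOW(A) ⊇ FIRST(S) = {a,c,d}; new: +{a,c,d}
  B→B C B: FOLLOW(B) ⊇ FIRST(C) = {a,d}; new: +{a,d}
  B→B C B: FOLLOW(C) ⊇ FIRST(B) = {a,d}; new: +{a,d}
  S→a B: FOLLOW(B) ⊇ FOLLOW(S) ⊇ {$,a,c,d}; new: +{$,c}
  S→c A: FOLLOW(A) ⊇ FOLLOW(S) ⊇ {$,a,c,d}; new: +{$}
  S→c C: FOLLOW(C) ⊇ FOLLOW(S) ⊇ {$,a,c,d}; new: +{$,c}
  FOLLOW(S)={$,a,c,d}  FOLLOW(A)={$,a,c,d}  FOLLOW(B)={$,a,c,d}  FOLLOW(C)={$,a,c,d}
round 2: (stable)
  FOLLOW(S)={$,a,c,d}  FOLLOW(A)={$,a,c,d}  FOLLOW(B)={$,a,c,d}  FOLLOW(C)={$,a,c,d}

FOLLOW(S) = ["$", "a", "c", "d"]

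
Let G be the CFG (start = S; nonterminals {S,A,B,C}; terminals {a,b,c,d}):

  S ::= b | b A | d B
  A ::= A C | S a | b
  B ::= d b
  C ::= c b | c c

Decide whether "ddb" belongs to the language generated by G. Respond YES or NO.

CNF form of G:
  S -> T1 B | T2 A | b
  A -> A C | S T0 | b
  B -> T1 T2
  C -> T3 T2 | T3 T3
  T0 -> a
  T1 -> d
  T2 -> b
  T3 -> c

Fill CYK table bottom-up:
  [0..0]={T1}  "d"  orig:{}
  [1..1]={T1}  "d"  orig:{}
  [2..2]={A,S,T2}  "b"  orig:{A,S}
  [0..1]=∅  "dd"
  [1..2]={B}  "db"
  [0..2]={S}  "ddb"

S ∈ T[0,2] ⇒ YES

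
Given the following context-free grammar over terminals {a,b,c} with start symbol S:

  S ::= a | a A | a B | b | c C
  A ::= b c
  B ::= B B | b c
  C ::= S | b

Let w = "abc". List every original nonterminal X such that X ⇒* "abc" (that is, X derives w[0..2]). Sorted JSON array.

CNF form of G:
  S -> T1 C | T2 A | T2 B | a | b
  A -> T0 T1
  B -> B B | T0 T1
  C -> T1 C | T2 A | T2 B | a | b
  T0 -> b
  T1 -> c
  T2 -> a

CYK fill — only the sub-triangle for w[0..2]:
  T[0,0] 'a' = {C,S,T2}  orig:{C,S}
  T[1,1] 'b' = {C,S,T0}  orig:{C,S}
  T[2,2] 'c' = {T1}  orig:{}
  T[0,1] 'ab' = ∅
  T[1,2] 'bc' = {A,B}
  T[0,2] 'abc' = {C,S}

Original NTs in T[0,2] deriving "abc": ["C", "S"]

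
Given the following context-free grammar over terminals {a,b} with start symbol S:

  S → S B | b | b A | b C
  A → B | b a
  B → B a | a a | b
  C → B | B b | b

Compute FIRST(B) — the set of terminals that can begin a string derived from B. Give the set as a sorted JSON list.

FIRST sets, iterate to fixpoint:
[1]
  A via A→b a: +{b}
  B via B→a a: +{a}
  B via B→b: +{b}
  C via C→B: +{a,b}
  S via S→b: +{b}
  FIRST[S]={b}  FIRST[A]={b}  FIRST[B]={a,b}  FIRST[C]={a,b}
[2]
  A via A→B: +{a}
  FIRST[S]={b}  FIRST[A]={a,b}  FIRST[B]={a,b}  FIRST[C]={a,b}
[3] (no change)
  FIRST[S]={b}  FIRST[A]={a,b}  FIRST[B]={a,b}  FIRST[C]={a,b}

FIRST(B) = ["a", "b"]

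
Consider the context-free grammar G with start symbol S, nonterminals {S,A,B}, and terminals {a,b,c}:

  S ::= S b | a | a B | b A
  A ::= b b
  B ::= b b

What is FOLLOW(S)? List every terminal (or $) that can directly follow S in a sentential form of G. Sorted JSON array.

FIRST sets, iterate to fixpoint:
iter 1:
  A via A→b b: +{b}
  B via B→b b: +{b}
  S via S→a: +{a}
  S via S→b A: +{b}
  FIRST(S)={a,b}  FIRST(A)={b}  FIRST(B)={b}
iter 2: done
  FIRST(S)={a,b}  FIRST(A)={b}  FIRST(B)={b}

Compute FOLLOW by fixpoint:
FOLLOW(S) := {$}
pass 1:
  S→S b: FOLLOW(S) ⊇ FIRST(b) = {b}; new: +{b}
  S→a B: FOLLOW(B) ⊇ FOLLOW(S) ⊇ {$,b}; new: +{$,b}
  S→b A: FOLLOW(A) ⊇ FOLLOW(S) ⊇ {$,b}; new: +{$,b}
  FOLLOW(S)={$,b}  FOLLOW(A)={$,b}  FOLLOW(B)={$,b}
pass 2: (no change)
  FOLLOW(S)={$,b}  FOLLOW(A)={$,b}  FOLLOW(B)={$,b}

FOLLOW(S) = ["$", "b"]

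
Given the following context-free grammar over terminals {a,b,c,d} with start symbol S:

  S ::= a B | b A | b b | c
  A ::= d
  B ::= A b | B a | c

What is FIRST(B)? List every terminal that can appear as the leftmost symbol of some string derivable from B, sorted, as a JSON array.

Compute FIRST by fixpoint:
pass 1:
  A via A→d: +{d}
  B via B→A b: +{d}
  B via B→c: +{c}
  S via S→a B: +{a}
  S via S→b A: +{b}
  S via S→c: +{c}
  S: {a,b,c}  A: {d}  B: {c,d}
pass 2: done
  S: {a,b,c}  A: {d}  B: {c,d}

FIRST(B) = ["c", "d"]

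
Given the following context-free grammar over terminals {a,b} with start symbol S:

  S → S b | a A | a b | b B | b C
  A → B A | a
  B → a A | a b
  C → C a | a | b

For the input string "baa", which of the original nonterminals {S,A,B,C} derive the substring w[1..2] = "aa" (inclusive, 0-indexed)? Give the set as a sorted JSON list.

Convert to CNF:
  S -> S T1 | T0 A | T0 T1 | T1 B | T1 C
  A -> B A | a
  B -> T0 A | T0 T1
  C -> C T0 | a | b
  T0 -> a
  T1 -> b

Fill CYK table bottom-up (cells [i..j] with 1 ≤ i ≤ j ≤ 2 only):
  T[1,1] 'a' = {A,C,T0}  orig:{A,C}
  T[2,2] 'a' = {A,C,T0}  orig:{A,C}
  T[1,2] 'aa' = {B,C,S}

Original NTs in T[1,2] deriving "aa": ["B", "C", "S"]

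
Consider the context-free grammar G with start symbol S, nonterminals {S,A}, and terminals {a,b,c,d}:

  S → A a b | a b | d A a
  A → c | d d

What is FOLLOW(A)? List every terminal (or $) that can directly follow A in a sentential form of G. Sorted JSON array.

FIRST iteration:
[1]
  A via A→c: +{c}
  A via A→d d: +{d}
  S via S→A a b: +{c,d}
  S via S→a b: +{a}
  FIRST[S]={a,c,d}  FIRST[A]={c,d}
[2] (stable)
  FIRST[S]={a,c,d}  FIRST[A]={c,d}

Compute FOLLOW by fixpoint:
initialize: $ ∈ FOLLOW(S)
[1]
  S→A a b: FOLLOW(A) ⊇ FIRST(a) = {a}; new: +{a}
  FOLLOW(S)={$}  FOLLOW(A)={a}
[2] — fixpoint
  FOLLOW(S)={$}  FOLLOW(A)={a}

FOLLOW(A) = ["a"]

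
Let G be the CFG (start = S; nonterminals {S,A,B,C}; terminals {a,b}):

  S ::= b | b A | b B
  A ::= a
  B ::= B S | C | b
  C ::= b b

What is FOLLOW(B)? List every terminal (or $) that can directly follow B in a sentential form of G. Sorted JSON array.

Compute FIRST by fixpoint:
round 1:
  A via A→a: +{a}
  B via B→b: +{b}
  C via C→b b: +{b}
  S via S→b: +{b}
  FIRST[S]={b}  FIRST[A]={a}  FIRST[B]={b}  FIRST[C]={b}
round 2: (stable)
  FIRST[S]={b}  FIRST[A]={a}  FIRST[B]={b}  FIRST[C]={b}

Compute FOLLOW by fixpoint:
FOLLOW(S) := {$}
iter 1:
  B→B S: FOLLOW(B) ⊇ FIRST(S) = {b}; new: +{b}
  B→B S: FOLLOW(S) ⊇ FOLLOW(B) ⊇ {b}; new: +{b}
  B→C: FOLLOW(C) ⊇ FOLLOW(B) ⊇ {b}; new: +{b}
  S→b A: FOLLOW(A) ⊇ FOLLOW(S) ⊇ {$,b}; new: +{$,b}
  S→b B: FOLLOW(B) ⊇ FOLLOW(S) ⊇ {$,b}; new: +{$}
  S: {$,b}  A: {$,b}  B: {$,b}  C: {b}
iter 2:
  B→C: FOLLOW(C) ⊇ FOLLOW(B) ⊇ {$,b}; new: +{$}
  S: {$,b}  A: {$,b}  B: {$,b}  C: {$,b}
iter 3: — fixpoint
  S: {$,b}  A: {$,b}  B: {$,b}  C: {$,b}

FOLLOW(B) = ["$", "b"]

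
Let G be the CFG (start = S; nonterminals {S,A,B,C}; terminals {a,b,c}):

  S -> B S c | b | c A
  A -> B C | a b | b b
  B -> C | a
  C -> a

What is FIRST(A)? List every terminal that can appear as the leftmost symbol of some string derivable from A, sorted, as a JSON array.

Compute FIRST by fixpoint:
iter 1:
  A via A→a b: +{a}
  A via A→b b: +{b}
  B via B→a: +{a}
  C via C→a: +{a}
  S via S→B S c: +{a}
  S via S→b: +{b}
  S via S→c A: +{c}
  FIRST(S)={a,b,c}  FIRST(A)={a,b}  FIRST(B)={a}  FIRST(C)={a}
iter 2: — fixpoint
  FIRST(S)={a,b,c}  FIRST(A)={a,b}  FIRST(B)={a}  FIRST(C)={a}

FIRST(A) = ["a", "b"]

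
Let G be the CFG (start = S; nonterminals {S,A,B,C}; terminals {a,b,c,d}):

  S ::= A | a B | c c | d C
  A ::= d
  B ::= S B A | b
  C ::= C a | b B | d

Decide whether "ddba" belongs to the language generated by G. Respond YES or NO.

CNF form of G:
  S -> T0 B | T2 T2 | T3 C | d
  A -> d
  B -> S X4 | b
  C -> C T0 | T1 B | d
  T0 -> a
  T1 -> b
  T2 -> c
  T3 -> d
  X4 -> B A

CYK table (by increasing span):
  cell(0,0) d: {A,C,S,T3}  orig:{A,C,S}
  cell(1,1) d: {A,C,S,T3}  orig:{A,C,S}
  cell(2,2) b: {B,T1}  orig:{B}
  cell(3,3) a: {T0}  orig:{}
  cell(0,1) dd: {S}
  cell(1,2) db: ∅
  cell(2,3) ba: ∅
  cell(0,2) ddb: ∅
  cell(1,3) dba: ∅
  cell(0,3) ddba: ∅

S ∉ T[0,3] ⇒ NO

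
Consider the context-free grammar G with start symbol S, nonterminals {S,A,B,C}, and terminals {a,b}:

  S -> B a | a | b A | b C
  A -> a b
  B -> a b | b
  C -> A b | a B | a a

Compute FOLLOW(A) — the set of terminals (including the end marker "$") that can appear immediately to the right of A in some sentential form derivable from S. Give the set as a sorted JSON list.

FIRST iteration:
pass 1:
  A via A→a b: +{a}
  B via B→a b: +{a}
  B via B→b: +{b}
  C via C→A b: +{a}
  S via S→B a: +{a,b}
  FIRST[S]={a,b}  FIRST[A]={a}  FIRST[B]={a,b}  FIRST[C]={a}
pass 2: — fixpoint
  FIRST[S]={a,b}  FIRST[A]={a}  FIRST[B]={a,b}  FIRST[C]={a}

Compute FOLLOW by fixpoint:
FOLLOW(S) := {$}
round 1:
  C→A b: FOLLOW(A) ⊇ FIRST(b) = {b}; new: +{b}
  S→B a: FOLLOW(B) ⊇ FIRST(a) = {a}; new: +{a}
  S→b A: FOLLOW(A) ⊇ FOLLOW(S) ⊇ {$}; new: +{$}
  S→b C: FOLLOW(C) ⊇ FOLLOW(S) ⊇ {$}; new: +{$}
  S: {$}  A: {$,b}  B: {a}  C: {$}
round 2:
  C→a B: FOLLOW(B) ⊇ FOLLOW(C) ⊇ {$}; new: +{$}
  S: {$}  A: {$,b}  B: {$,a}  C: {$}
round 3: — fixpoint
  S: {$}  A: {$,b}  B: {$,a}  C: {$}

FOLLOW(A) = ["$", "b"]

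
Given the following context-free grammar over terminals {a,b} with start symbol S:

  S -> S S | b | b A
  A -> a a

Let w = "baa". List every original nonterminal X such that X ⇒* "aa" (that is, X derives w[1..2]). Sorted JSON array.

CNF form of G:
  S -> S S | T1 A | b
  A -> T0 T0
  T0 -> a
  T1 -> b

CYK table (by increasing span) (cells [i..j] with 1 ≤ i ≤ j ≤ 2 only):
  cell(1,1) a: {T0}  orig:{}
  cell(2,2) a: {T0}  orig:{}
  cell(1,2) aa: {A}

Original NTs in T[1,2] deriving "aa": ["A"]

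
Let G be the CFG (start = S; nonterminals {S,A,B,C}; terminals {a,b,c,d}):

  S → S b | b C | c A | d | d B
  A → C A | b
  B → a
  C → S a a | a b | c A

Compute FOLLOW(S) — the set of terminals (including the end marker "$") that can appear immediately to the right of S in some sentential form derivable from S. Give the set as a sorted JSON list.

FIRST sets, iterate to fixpoint:
pass 1:
  A via A→b: +{b}
  B via B→a: +{a}
  C via C→a b: +{a}
  C via C→c A: +{c}
  S via S→b C: +{b}
  S via S→c A: +{c}
  S via S→d: +{d}
  FIRST[S]={b,c,d}  FIRST[A]={b}  FIRST[B]={a}  FIRST[C]={a,c}
pass 2:
  A via A→C A: +{a,c}
  C via C→S a a: +{b,d}
  FIRST[S]={b,c,d}  FIRST[A]={a,b,c}  FIRST[B]={a}  FIRST[C]={a,b,c,d}
pass 3:
  A via A→C A: +{d}
  FIRST[S]={b,c,d}  FIRST[A]={a,b,c,d}  FIRST[B]={a}  FIRST[C]={a,b,c,d}
pass 4: done
  FIRST[S]={b,c,d}  FIRST[A]={a,b,c,d}  FIRST[B]={a}  FIRST[C]={a,b,c,d}

FOLLOW iteration:
FOLLOW(S) := {$}
round 1:
  A→C A: FOLLOW(C) ⊇ FIRST(A) = {a,b,c,d}; new: +{a,b,c,d}
  C→S a a: FOLLOW(S) ⊇ FIRST(a) = {a}; new: +{a}
  C→c A: FOLLOW(A) ⊇ FOLLOW(C) ⊇ {a,b,c,d}; new: +{a,b,c,d}
  S→S b: FOLLOW(S) ⊇ FIRST(b) = {b}; new: +{b}
  S→b C: FOLLOW(C) ⊇ FOLLOW(S) ⊇ {$,a,b}; new: +{$}
  S→c A: FOLLOW(A) ⊇ FOLLOW(S) ⊇ {$,a,b}; new: +{$}
  S→d B: FOLLOW(B) ⊇ FOLLOW(S) ⊇ {$,a,b}; new: +{$,a,b}
  FOLLOW[S]={$,a,b}  FOLLOW[A]={$,a,b,c,d}  FOLLOW[B]={$,a,b}  FOLLOW[C]={$,a,b,c,d}
round 2: (stable)
  FOLLOW[S]={$,a,b}  FOLLOW[A]={$,a,b,c,d}  FOLLOW[B]={$,a,b}  FOLLOW[C]={$,a,b,c,d}

FOLLOW(S) = ["$", "a", "b"]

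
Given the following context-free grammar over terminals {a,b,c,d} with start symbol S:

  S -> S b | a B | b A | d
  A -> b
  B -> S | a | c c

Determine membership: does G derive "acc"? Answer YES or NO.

CNF form of G:
  S -> S T0 | T0 A | T1 B | d
  A -> b
  B -> S T0 | T0 A | T1 B | T2 T2 | a | d
  T0 -> b
  T1 -> a
  T2 -> c

CYK table (by increasing span):
  [0..0]={B,T1}  "a"  orig:{B}
  [1..1]={T2}  "c"  orig:{}
  [2..2]={T2}  "c"  orig:{}
  [0..1]=∅  "ac"
  [1..2]={B}  "cc"
  [0..2]={B,S}  "acc"

S ∈ T[0,2] ⇒ YES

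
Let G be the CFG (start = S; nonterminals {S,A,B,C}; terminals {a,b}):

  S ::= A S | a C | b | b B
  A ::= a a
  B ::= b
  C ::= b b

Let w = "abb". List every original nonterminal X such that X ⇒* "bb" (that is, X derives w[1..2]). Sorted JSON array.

Convert to CNF:
  S -> A S | T0 C | T1 B | b
  A -> T0 T0
  B -> b
  C -> T1 T1
  T0 -> a
  T1 -> b

Fill CYK table bottom-up, restricted to cells inside w[1..2]:
  [1..1]={B,S,T1}  "b"  orig:{B,S}
  [2..2]={B,S,T1}  "b"  orig:{B,S}
  [1..2]={C,S}  "bb"

Original NTs in T[1,2] deriving "bb": ["C", "S"]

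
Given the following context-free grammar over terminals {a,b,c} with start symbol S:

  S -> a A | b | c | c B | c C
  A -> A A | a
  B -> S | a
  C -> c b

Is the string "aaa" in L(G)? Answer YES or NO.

CNF form of G:
  S -> T0 A | T1 B | T1 C | b | c
  A -> A A | a
  B -> T0 A | T1 B | T1 C | a | b | c
  C -> T1 T2
  T0 -> a
  T1 -> c
  T2 -> b

CYK table (by increasing span):
  T[0,0] 'a' = {A,B,T0}  orig:{A,B}
  T[1,1] 'a' = {A,B,T0}  orig:{A,B}
  T[2,2] 'a' = {A,B,T0}  orig:{A,B}
  T[0,1] 'aa' = {A,B,S}
  T[1,2] 'aa' = {A,B,S}
  T[0,2] 'aaa' = {A,B,S}

S ∈ T[0,2] ⇒ YES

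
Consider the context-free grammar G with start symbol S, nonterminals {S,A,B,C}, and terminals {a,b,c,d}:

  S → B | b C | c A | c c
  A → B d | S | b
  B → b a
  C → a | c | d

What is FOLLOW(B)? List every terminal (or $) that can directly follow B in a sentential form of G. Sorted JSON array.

Compute FIRST by fixpoint:
round 1:
  A via A→b: +{b}
  B via B→b a: +{b}
  C via C→a: +{a}
  C via C→c: +{c}
  C via C→d: +{d}
  S via S→B: +{b}
  S via S→c A: +{c}
  S: {b,c}  A: {b}  B: {b}  C: {a,c,d}
round 2:
  A via A→S: +{c}
  S: {b,c}  A: {b,c}  B: {b}  C: {a,c,d}
round 3: (no change)
  S: {b,c}  A: {b,c}  B: {b}  C: {a,c,d}

FOLLOW sets:
FOLLOW(S) := {$}
pass 1:
  A→B d: FOLLOW(B) ⊇ FIRST(d) = {d}; new: +{d}
  S→B: FOLLOW(B) ⊇ FOLLOW(S) ⊇ {$}; new: +{$}
  S→b C: FOLLOW(C) ⊇ FOLLOW(S) ⊇ {$}; new: +{$}
  S→c A: FOLLOW(A) ⊇ FOLLOW(S) ⊇ {$}; new: +{$}
  FOLLOW(S)={$}  FOLLOW(A)={$}  FOLLOW(B)={$,d}  FOLLOW(C)={$}
pass 2: (stable)
  FOLLOW(S)={$}  FOLLOW(A)={$}  FOLLOW(B)={$,d}  FOLLOW(C)={$}

FOLLOW(B) = ["$", "d"]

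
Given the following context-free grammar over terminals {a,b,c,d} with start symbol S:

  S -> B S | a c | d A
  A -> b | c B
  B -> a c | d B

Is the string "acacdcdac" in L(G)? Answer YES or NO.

Convert to CNF:
  S -> B S | T1 T0 | T2 A
  A -> T0 B | b
  B -> T1 T0 | T2 B
  T0 -> c
  T1 -> a
  T2 -> d

CYK table (by increasing span):
  T[0,0] 'a' = {T1}  orig:{}
  T[1,1] 'c' = {T0}  orig:{}
  T[2,2] 'a' = {T1}  orig:{}
  T[3,3] 'c' = {T0}  orig:{}
  T[4,4] 'd' = {T2}  orig:{}
  T[5,5] 'c' = {T0}  orig:{}
  T[6,6] 'd' = {T2}  orig:{}
  T[7,7] 'a' = {T1}  orig:{}
  T[8,8] 'c' = {T0}  orig:{}
  T[0,1] 'ac' = {B,S}
  T[1,2] 'ca' = ∅
  T[2,3] 'ac' = {B,S}
  T[3,4] 'cd' = ∅
  T[4,5] 'dc' = ∅
  T[5,6] 'cd' = ∅
  T[6,7] 'da' = ∅
  T[7,8] 'ac' = {B,S}
  T[0,2] 'aca' = ∅
  T[1,3] 'cac' = {A}
  T[2,4] 'acd' = ∅
  T[3,5] 'cdc' = ∅
  T[4,6] 'dcd' = ∅
  T[5,7] 'cda' = ∅
  T[6,8] 'dac' = {B}
  T[0,3] 'acac' = {S}
  T[1,4] 'cacd' = ∅
  T[2,5] 'acdc' = ∅
  T[3,6] 'cdcd' = ∅
  T[4,7] 'dcda' = ∅
  T[5,8] 'cdac' = {A}
  T[0,4] 'acacd' = ∅
  T[1,5] 'cacdc' = ∅
  T[2,6] 'acdcd' = ∅
  T[3,7] 'cdcda' = ∅
  T[4,8] 'dcdac' = {S}
  T[0,5] 'acacdc' = ∅
  T[1,6] 'cacdcd' = ∅
  T[2,7] 'acdcda' = ∅
  T[3,8] 'cdcdac' = ∅
  T[0,6] 'acacdcd' = ∅
  T[1,7] 'cacdcda' = ∅
  T[2,8] 'acdcdac' = {S}
  T[0,7] 'acacdcda' = ∅
  T[1,8] 'cacdcdac' = ∅
  T[0,8] 'acacdcdac' = {S}

S ∈ T[0,8] ⇒ YES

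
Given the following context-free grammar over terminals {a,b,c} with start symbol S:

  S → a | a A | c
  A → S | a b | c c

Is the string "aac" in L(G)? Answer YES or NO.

Convert to CNF:
  S -> T0 A | a | c
  A -> T0 A | T0 T1 | T2 T2 | a | c
  T0 -> a
  T1 -> b
  T2 -> c

Fill CYK table bottom-up:
  [0..0]={A,S,T0}  "a"  orig:{A,S}
  [1..1]={A,S,T0}  "a"  orig:{A,S}
  [2..2]={A,S,T2}  "c"  orig:{A,S}
  [0..1]={A,S}  "aa"
  [1..2]={A,S}  "ac"
  [0..2]={A,S}  "aac"

S ∈ T[0,2] ⇒ YES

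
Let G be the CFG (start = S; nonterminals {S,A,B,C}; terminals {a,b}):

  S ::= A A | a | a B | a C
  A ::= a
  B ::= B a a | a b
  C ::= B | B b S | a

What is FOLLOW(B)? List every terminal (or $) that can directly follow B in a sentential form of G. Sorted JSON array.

Compute FIRST by fixpoint:
round 1:
  A via A→a: +{a}
  B via B→a b: +{a}
  C via C→B: +{a}
  S via S→A A: +{a}
  S: {a}  A: {a}  B: {a}  C: {a}
round 2: (stable)
  S: {a}  A: {a}  B: {a}  C: {a}

FOLLOW iteration:
seed FOLLOW(S) with $
[1]
  B→B a a: FOLLOW(B) ⊇ FIRST(a) = {a}; new: +{a}
  C→B b S: FOLLOW(B) ⊇ FIRST(b) = {b}; new: +{b}
  S→A A: FOLLOW(A) ⊇ FIRST(A) = {a}; new: +{a}
  S→A A: FOLLOW(A) ⊇ FOLLOW(S) ⊇ {$}; new: +{$}
  S→a B: FOLLOW(B) ⊇ FOLLOW(S) ⊇ {$}; new: +{$}
  S→a C: FOLLOW(C) ⊇ FOLLOW(S) ⊇ {$}; new: +{$}
  FOLLOW(S)={$}  FOLLOW(A)={$,a}  FOLLOW(B)={$,a,b}  FOLLOW(C)={$}
[2] (no change)
  FOLLOW(S)={$}  FOLLOW(A)={$,a}  FOLLOW(B)={$,a,b}  FOLLOW(C)={$}

FOLLOW(B) = ["$", "a", "b"]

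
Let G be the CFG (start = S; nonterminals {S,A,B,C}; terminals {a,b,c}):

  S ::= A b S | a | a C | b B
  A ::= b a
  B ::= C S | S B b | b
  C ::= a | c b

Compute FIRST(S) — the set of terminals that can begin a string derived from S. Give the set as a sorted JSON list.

Compute FIRST by fixpoint:
[1]
  A via A→b a: +{b}
  B via B→b: +{b}
  C via C→a: +{a}
  C via C→c b: +{c}
  S via S→A b S: +{b}
  S via S→a: +{a}
  FIRST[S]={a,b}  FIRST[A]={b}  FIRST[B]={b}  FIRST[C]={a,c}
[2]
  B via B→C S: +{a,c}
  FIRST[S]={a,b}  FIRST[A]={b}  FIRST[B]={a,b,c}  FIRST[C]={a,c}
[3] (no change)
  FIRST[S]={a,b}  FIRST[A]={b}  FIRST[B]={a,b,c}  FIRST[C]={a,c}

FIRST(S) = ["a", "b"]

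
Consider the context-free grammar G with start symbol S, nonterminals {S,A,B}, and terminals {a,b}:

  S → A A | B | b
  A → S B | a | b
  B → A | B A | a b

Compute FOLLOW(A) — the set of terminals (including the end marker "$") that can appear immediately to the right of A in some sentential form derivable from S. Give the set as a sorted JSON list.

Compute FIRST by fixpoint:
round 1:
  A via A→a: +{a}
  A via A→b: +{b}
  B via B→A: +{a,b}
  S via S→A A: +{a,b}
  S: {a,b}  A: {a,b}  B: {a,b}
round 2: (no change)
  S: {a,b}  A: {a,b}  B: {a,b}

Compute FOLLOW by fixpoint:
initialize: $ ∈ FOLLOW(S)
round 1:
  A→S B: FOLLOW(S) ⊇ FIRST(B) = {a,b}; new: +{a,b}
  B→B A: FOLLOW(B) ⊇ FIRST(A) = {a,b}; new: +{a,b}
  B→B A: FOLLOW(A) ⊇ FOLLOW(B) ⊇ {a,b}; new: +{a,b}
  S→A A: FOLLOW(A) ⊇ FOLLOW(S) ⊇ {$,a,b}; new: +{$}
  S→B: FOLLOW(B) ⊇ FOLLOW(S) ⊇ {$,a,b}; new: +{$}
  S: {$,a,b}  A: {$,a,b}  B: {$,a,b}
round 2: (no change)
  S: {$,a,b}  A: {$,a,b}  B: {$,a,b}

FOLLOW(A) = ["$", "a", "b"]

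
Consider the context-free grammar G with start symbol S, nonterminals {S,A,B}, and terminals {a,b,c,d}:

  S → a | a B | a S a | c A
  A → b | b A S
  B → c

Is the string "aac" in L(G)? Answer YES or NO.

Convert to CNF:
  S -> T1 B | T1 X4 | T2 A | a
  A -> T0 X3 | b
  B -> c
  T0 -> b
  T1 -> a
  T2 -> c
  X3 -> A S
  X4 -> S T1

CYK fill:
  cell(0,0) a: {S,T1}  orig:{S}
  cell(1,1) a: {S,T1}  orig:{S}
  cell(2,2) c: {B,T2}  orig:{B}
  cell(0,1) aa: {X4}  orig:{}
  cell(1,2) ac: {S}
  cell(0,2) aac: ∅

S ∉ T[0,2] ⇒ NO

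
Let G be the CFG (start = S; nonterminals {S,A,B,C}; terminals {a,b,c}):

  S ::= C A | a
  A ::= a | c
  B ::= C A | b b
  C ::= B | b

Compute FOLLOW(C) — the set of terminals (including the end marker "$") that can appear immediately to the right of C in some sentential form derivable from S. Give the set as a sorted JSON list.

FIRST sets, iterate to fixpoint:
[1]
  A via A→a: +{a}
  A via A→c: +{c}
  B via B→b b: +{b}
  C via C→B: +{b}
  S via S→C A: +{b}
  S via S→a: +{a}
  FIRST[S]={a,b}  FIRST[A]={a,c}  FIRST[B]={b}  FIRST[C]={b}
[2] — fixpoint
  FIRST[S]={a,b}  FIRST[A]={a,c}  FIRST[B]={b}  FIRST[C]={b}

Compute FOLLOW by fixpoint:
initialize: $ ∈ FOLLOW(S)
pass 1:
  B→C A: FOLLOW(C) ⊇ FIRST(A) = {a,c}; new: +{a,c}
  C→B: FOLLOW(B) ⊇ FOLLOW(C) ⊇ {a,c}; new: +{a,c}
  S→C A: FOLLOW(A) ⊇ FOLLOW(S) ⊇ {$}; new: +{$}
  S: {$}  A: {$}  B: {a,c}  C: {a,c}
pass 2:
  B→C A: FOLLOW(A) ⊇ FOLLOW(B) ⊇ {a,c}; new: +{a,c}
  S: {$}  A: {$,a,c}  B: {a,c}  C: {a,c}
pass 3: (no change)
  S: {$}  A: {$,a,c}  B: {a,c}  C: {a,c}

FOLLOW(C) = ["a", "c"]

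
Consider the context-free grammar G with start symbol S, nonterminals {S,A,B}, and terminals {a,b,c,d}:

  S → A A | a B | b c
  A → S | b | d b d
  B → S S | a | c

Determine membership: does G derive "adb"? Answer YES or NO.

CNF form of G:
  S -> A A | T0 B | T1 T2
  A -> A A | T0 B | T1 T2 | T3 X4 | b
  B -> S S | a | c
  T0 -> a
  T1 -> b
  T2 -> c
  T3 -> d
  X4 -> T1 T3

CYK fill:
  T[0,0] 'a' = {B,T0}  orig:{B}
  T[1,1] 'd' = {T3}  orig:{}
  T[2,2] 'b' = {A,T1}  orig:{A}
  T[0,1] 'ad' = ∅
  T[1,2] 'db' = ∅
  T[0,2] 'adb' = ∅

S ∉ T[0,2] ⇒ NO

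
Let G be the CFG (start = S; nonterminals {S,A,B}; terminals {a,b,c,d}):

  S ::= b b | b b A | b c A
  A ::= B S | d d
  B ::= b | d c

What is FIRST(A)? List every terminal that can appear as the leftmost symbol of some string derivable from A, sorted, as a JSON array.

Compute FIRST by fixpoint:
pass 1:
  A via A→d d: +{d}
  B via B→b: +{b}
  B via B→d c: +{d}
  S via S→b b: +{b}
  FIRST(S)={b}  FIRST(A)={d}  FIRST(B)={b,d}
pass 2:
  A via A→B S: +{b}
  FIRST(S)={b}  FIRST(A)={b,d}  FIRST(B)={b,d}
pass 3: — fixpoint
  FIRST(S)={b}  FIRST(A)={b,d}  FIRST(B)={b,d}

FIRST(A) = ["b", "d"]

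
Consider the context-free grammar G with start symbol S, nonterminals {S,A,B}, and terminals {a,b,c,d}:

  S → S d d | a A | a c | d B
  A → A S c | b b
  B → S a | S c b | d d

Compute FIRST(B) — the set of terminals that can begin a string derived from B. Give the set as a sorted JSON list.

FIRST iteration:
round 1:
  A via A→b b: +{b}
  B via B→d d: +{d}
  S via S→a A: +{a}
  S via S→d B: +{d}
  S: {a,d}  A: {b}  B: {d}
round 2:
  B via B→S a: +{a}
  S: {a,d}  A: {b}  B: {a,d}
round 3: — fixpoint
  S: {a,d}  A: {b}  B: {a,d}

FIRST(B) = ["a", "d"]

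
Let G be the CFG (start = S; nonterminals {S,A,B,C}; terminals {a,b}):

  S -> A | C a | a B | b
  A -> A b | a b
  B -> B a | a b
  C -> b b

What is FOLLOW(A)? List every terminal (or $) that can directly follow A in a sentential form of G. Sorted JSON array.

Compute FIRST by fixpoint:
iter 1:
  A via A→a b: +{a}
  B via B→a b: +{a}
  C via C→b b: +{b}
  S via S→A: +{a}
  S via S→C a: +{b}
  FIRST[S]={a,b}  FIRST[A]={a}  FIRST[B]={a}  FIRST[C]={b}
iter 2: (no change)
  FIRST[S]={a,b}  FIRST[A]={a}  FIRST[B]={a}  FIRST[C]={b}

Compute FOLLOW by fixpoint:
seed FOLLOW(S) with $
[1]
  A→A b: FOLLOW(A) ⊇ FIRST(b) = {b}; new: +{b}
  B→B a: FOLLOW(B) ⊇ FIRST(a) = {a}; new: +{a}
  S→A: FOLLOW(A) ⊇ FOLLOW(S) ⊇ {$}; new: +{$}
  S→C a: FOLLOW(C) ⊇ FIRST(a) = {a}; new: +{a}
  S→a B: FOLLOW(B) ⊇ FOLLOW(S) ⊇ {$}; new: +{$}
  FOLLOW(S)={$}  FOLLOW(A)={$,b}  FOLLOW(B)={$,a}  FOLLOW(C)={a}
[2] (stable)
  FOLLOW(S)={$}  FOLLOW(A)={$,b}  FOLLOW(B)={$,a}  FOLLOW(C)={a}

FOLLOW(A) = ["$", "b"]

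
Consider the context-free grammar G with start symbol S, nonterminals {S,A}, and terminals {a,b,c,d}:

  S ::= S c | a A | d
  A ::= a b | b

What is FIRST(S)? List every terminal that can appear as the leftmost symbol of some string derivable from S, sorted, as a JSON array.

FIRST sets, iterate to fixpoint:
[1]
  A via A→a b: +{a}
  A via A→b: +{b}
  S via S→a A: +{a}
  S via S→d: +{d}
  FIRST(S)={a,d}  FIRST(A)={a,b}
[2] — fixpoint
  FIRST(S)={a,d}  FIRST(A)={a,b}

FIRST(S) = ["a", "d"]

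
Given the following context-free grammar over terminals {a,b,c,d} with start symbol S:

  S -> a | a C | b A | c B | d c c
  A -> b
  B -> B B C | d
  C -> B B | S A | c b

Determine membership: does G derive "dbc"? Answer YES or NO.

CNF form of G:
  S -> T0 B | T1 A | T2 C | T3 X5 | a
  A -> b
  B -> B X4 | d
  C -> B B | S A | T0 T1
  T0 -> c
  T1 -> b
  T2 -> a
  T3 -> d
  X4 -> B C
  X5 -> T0 T0

Fill CYK table bottom-up:
  T[0,0] 'd' = {B,T3}  orig:{B}
  T[1,1] 'b' = {A,T1}  orig:{A}
  T[2,2] 'c' = {T0}  orig:{}
  T[0,1] 'db' = ∅
  T[1,2] 'bc' = ∅
  T[0,2] 'dbc' = ∅

S ∉ T[0,2] ⇒ NO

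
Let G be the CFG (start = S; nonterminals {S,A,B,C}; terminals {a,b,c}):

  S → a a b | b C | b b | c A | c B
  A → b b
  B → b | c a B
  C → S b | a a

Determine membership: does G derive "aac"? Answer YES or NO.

CNF form of G:
  S -> T0 C | T0 T0 | T1 A | T1 B | T2 X4
  A -> T0 T0
  B -> T1 X3 | b
  C -> S T0 | T2 T2
  T0 -> b
  T1 -> c
  T2 -> a
  X3 -> T2 B
  X4 -> T2 T0

CYK table (by increasing span):
  cell(0,0) a: {T2}  orig:{}
  cell(1,1) a: {T2}  orig:{}
  cell(2,2) c: {T1}  orig:{}
  cell(0,1) aa: {C}
  cell(1,2) ac: ∅
  cell(0,2) aac: ∅

S ∉ T[0,2] ⇒ NO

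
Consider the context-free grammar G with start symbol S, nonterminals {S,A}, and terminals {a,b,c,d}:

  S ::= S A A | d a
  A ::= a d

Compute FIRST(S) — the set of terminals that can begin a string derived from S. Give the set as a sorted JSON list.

FIRST iteration:
[1]
  A via A→a d: +{a}
  S via S→d a: +{d}
  FIRST[S]={d}  FIRST[A]={a}
[2] — fixpoint
  FIRST[S]={d}  FIRST[A]={a}

FIRST(S) = ["d"]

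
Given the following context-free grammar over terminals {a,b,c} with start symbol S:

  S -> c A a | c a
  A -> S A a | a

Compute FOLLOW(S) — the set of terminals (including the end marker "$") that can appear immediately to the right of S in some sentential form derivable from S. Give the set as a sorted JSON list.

Compute FIRST by fixpoint:
pass 1:
  A via A→a: +{a}
  S via S→c A a: +{c}
  FIRST[S]={c}  FIRST[A]={a}
pass 2:
  A via A→S A a: +{c}
  FIRST[S]={c}  FIRST[A]={a,c}
pass 3: — fixpoint
  FIRST[S]={c}  FIRST[A]={a,c}

FOLLOW sets:
FOLLOW(S) := {$}
pass 1:
  A→S A a: FOLLOW(S) ⊇ FIRST(A) = {a,c}; new: +{a,c}
  A→S A a: FOLLOW(A) ⊇ FIRST(a) = {a}; new: +{a}
  FOLLOW(S)={$,a,c}  FOLLOW(A)={a}
pass 2: (no change)
  FOLLOW(S)={$,a,c}  FOLLOW(A)={a}

FOLLOW(S) = ["$", "a", "c"]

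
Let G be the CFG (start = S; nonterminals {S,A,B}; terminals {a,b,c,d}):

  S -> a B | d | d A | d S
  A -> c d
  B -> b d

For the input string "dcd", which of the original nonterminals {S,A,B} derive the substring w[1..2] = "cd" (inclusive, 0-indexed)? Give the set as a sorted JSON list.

Convert to CNF:
  S -> T1 A | T1 S | T3 B | d
  A -> T0 T1
  B -> T2 T1
  T0 -> c
  T1 -> d
  T2 -> b
  T3 -> a

Fill CYK table bottom-up, restricted to cells inside w[1..2]:
  cell(1,1) c: {T0}  orig:{}
  cell(2,2) d: {S,T1}  orig:{S}
  cell(1,2) cd: {A}

Original NTs in T[1,2] deriving "cd": ["A"]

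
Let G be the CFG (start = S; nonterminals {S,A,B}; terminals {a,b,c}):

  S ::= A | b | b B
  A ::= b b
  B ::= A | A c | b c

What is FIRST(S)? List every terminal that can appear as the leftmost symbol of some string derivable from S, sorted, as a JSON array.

FIRST iteration:
round 1:
  A via A→b b: +{b}
  B via B→A: +{b}
  S via S→A: +{b}
  FIRST(S)={b}  FIRST(A)={b}  FIRST(B)={b}
round 2: done
  FIRST(S)={b}  FIRST(A)={b}  FIRST(B)={b}

FIRST(S) = ["b"]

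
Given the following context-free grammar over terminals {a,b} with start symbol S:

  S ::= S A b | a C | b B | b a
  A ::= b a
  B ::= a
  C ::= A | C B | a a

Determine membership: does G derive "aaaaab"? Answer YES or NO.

Convert to CNF:
  S -> S X2 | T0 B | T0 T1 | T1 C
  A -> T0 T1
  B -> a
  C -> C B | T0 T1 | T1 T1
  T0 -> b
  T1 -> a
  X2 -> A T0

CYK table (by increasing span):
  T[0,0] 'a' = {B,T1}  orig:{B}
  T[1,1] 'a' = {B,T1}  orig:{B}
  T[2,2] 'a' = {B,T1}  orig:{B}
  T[3,3] 'a' = {B,T1}  orig:{B}
  T[4,4] 'a' = {B,T1}  orig:{B}
  T[5,5] 'b' = {T0}  orig:{}
  T[0,1] 'aa' = {C}
  T[1,2] 'aa' = {C}
  T[2,3] 'aa' = {C}
  T[3,4] 'aa' = {C}
  T[4,5] 'ab' = ∅
  T[0,2] 'aaa' = {C,S}
  T[1,3] 'aaa' = {C,S}
  T[2,4] 'aaa' = {C,S}
  T[3,5] 'aab' = ∅
  T[0,3] 'aaaa' = {C,S}
  T[1,4] 'aaaa' = {C,S}
  T[2,5] 'aaab' = ∅
  T[0,4] 'aaaaa' = {C,S}
  T[1,5] 'aaaab' = ∅
  T[0,5] 'aaaaab' = ∅

S ∉ T[0,5] ⇒ NO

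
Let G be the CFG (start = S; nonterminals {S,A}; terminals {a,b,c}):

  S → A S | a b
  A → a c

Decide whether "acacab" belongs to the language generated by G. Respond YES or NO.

CNF form of G:
  S -> A S | T0 T2
  A -> T0 T1
  T0 -> a
  T1 -> c
  T2 -> b

CYK table (by increasing span):
  cell(0,0) a: {T0}  orig:{}
  cell(1,1) c: {T1}  orig:{}
  cell(2,2) a: {T0}  orig:{}
  cell(3,3) c: {T1}  orig:{}
  cell(4,4) a: {T0}  orig:{}
  cell(5,5) b: {T2}  orig:{}
  cell(0,1) ac: {A}
  cell(1,2) ca: ∅
  cell(2,3) ac: {A}
  cell(3,4) ca: ∅
  cell(4,5) ab: {S}
  cell(0,2) aca: ∅
  cell(1,3) cac: ∅
  cell(2,4) aca: ∅
  cell(3,5) cab: ∅
  cell(0,3) acac: ∅
  cell(1,4) caca: ∅
  cell(2,5) acab: {S}
  cell(0,4) acaca: ∅
  cell(1,5) cacab: ∅
  cell(0,5) acacab: {S}

S ∈ T[0,5] ⇒ YES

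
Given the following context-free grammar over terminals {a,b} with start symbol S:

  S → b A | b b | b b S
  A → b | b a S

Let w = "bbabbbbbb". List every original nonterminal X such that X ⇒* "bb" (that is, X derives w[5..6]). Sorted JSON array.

Convert to CNF:
  S -> T0 A | T0 T0 | T0 X3
  A -> T0 X2 | b
  T0 -> b
  T1 -> a
  X2 -> T1 S
  X3 -> T0 S

CYK table (by increasing span), restricted to cells inside w[5..6]:
  T[5,5] 'b' = {A,T0}  orig:{A}
  T[6,6] 'b' = {A,T0}  orig:{A}
  T[5,6] 'bb' = {S}

Original NTs in T[5,6] deriving "bb": ["S"]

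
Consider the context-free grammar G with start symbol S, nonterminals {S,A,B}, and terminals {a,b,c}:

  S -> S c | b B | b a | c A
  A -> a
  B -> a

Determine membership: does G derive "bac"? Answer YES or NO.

CNF form of G:
  S -> S T0 | T0 A | T1 B | T1 T2
  A -> a
  B -> a
  T0 -> c
  T1 -> b
  T2 -> a

CYK fill:
  T[0,0] 'b' = {T1}  orig:{}
  T[1,1] 'a' = {A,B,T2}  orig:{A,B}
  T[2,2] 'c' = {T0}  orig:{}
  T[0,1] 'ba' = {S}
  T[1,2] 'ac' = ∅
  T[0,2] 'bac' = {S}

S ∈ T[0,2] ⇒ YES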